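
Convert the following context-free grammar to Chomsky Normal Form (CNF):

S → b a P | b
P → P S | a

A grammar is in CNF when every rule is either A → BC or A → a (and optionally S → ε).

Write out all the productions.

TB → b; TA → a; S → b; P → a; S → TB X0; X0 → TA P; P → P S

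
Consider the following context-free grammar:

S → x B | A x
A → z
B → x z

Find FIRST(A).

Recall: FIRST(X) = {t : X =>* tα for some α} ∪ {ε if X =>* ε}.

We compute FIRST(A) using the standard algorithm.
FIRST(A) = {z}
FIRST(B) = {x}
FIRST(S) = {x, z}
Therefore, FIRST(A) = {z}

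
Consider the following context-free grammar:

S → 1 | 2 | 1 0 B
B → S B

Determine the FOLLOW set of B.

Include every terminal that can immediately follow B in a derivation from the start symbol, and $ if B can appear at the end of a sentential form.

We compute FOLLOW(B) using the standard algorithm.
FOLLOW(S) starts with {$}.
FIRST(B) = {1, 2}
FIRST(S) = {1, 2}
FOLLOW(B) = {$, 1, 2}
FOLLOW(S) = {$, 1, 2}
Therefore, FOLLOW(B) = {$, 1, 2}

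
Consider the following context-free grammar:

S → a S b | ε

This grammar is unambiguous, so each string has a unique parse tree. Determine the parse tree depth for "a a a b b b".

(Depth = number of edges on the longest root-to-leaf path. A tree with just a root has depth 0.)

4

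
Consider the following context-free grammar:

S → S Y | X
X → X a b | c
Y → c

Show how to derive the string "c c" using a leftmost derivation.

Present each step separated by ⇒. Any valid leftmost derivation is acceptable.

S ⇒ S Y ⇒ X Y ⇒ c Y ⇒ c c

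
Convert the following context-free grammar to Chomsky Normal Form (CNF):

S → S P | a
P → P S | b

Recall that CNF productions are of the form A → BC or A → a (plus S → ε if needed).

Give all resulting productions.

S → a; P → b; S → S P; P → P S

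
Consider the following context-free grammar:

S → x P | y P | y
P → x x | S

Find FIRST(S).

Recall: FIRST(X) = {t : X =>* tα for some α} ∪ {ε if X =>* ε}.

We compute FIRST(S) using the standard algorithm.
FIRST(P) = {x, y}
FIRST(S) = {x, y}
Therefore, FIRST(S) = {x, y}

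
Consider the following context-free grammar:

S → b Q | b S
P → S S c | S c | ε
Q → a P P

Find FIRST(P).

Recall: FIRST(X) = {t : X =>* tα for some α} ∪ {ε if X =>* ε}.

We compute FIRST(P) using the standard algorithm.
FIRST(P) = {b, ε}
FIRST(Q) = {a}
FIRST(S) = {b}
Therefore, FIRST(P) = {b, ε}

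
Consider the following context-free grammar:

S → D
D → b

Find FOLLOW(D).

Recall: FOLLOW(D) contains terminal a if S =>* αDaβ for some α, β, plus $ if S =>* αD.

We compute FOLLOW(D) using the standard algorithm.
FOLLOW(S) starts with {$}.
FIRST(D) = {b}
FIRST(S) = {b}
FOLLOW(D) = {$}
FOLLOW(S) = {$}
Therefore, FOLLOW(D) = {$}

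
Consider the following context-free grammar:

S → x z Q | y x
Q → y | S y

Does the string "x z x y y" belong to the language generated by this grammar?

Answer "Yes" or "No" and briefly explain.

No - no valid derivation exists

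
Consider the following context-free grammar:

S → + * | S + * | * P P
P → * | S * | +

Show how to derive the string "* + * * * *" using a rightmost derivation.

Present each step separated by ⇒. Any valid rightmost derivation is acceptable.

S ⇒ * P P ⇒ * P S * ⇒ * P * P P * ⇒ * P * P * * ⇒ * P * * * * ⇒ * + * * * *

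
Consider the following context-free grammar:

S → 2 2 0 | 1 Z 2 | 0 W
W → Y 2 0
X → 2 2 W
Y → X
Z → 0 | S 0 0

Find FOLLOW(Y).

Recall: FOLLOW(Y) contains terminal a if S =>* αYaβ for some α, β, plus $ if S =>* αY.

We compute FOLLOW(Y) using the standard algorithm.
FOLLOW(S) starts with {$}.
FIRST(S) = {0, 1, 2}
FIRST(W) = {2}
FIRST(X) = {2}
FIRST(Y) = {2}
FIRST(Z) = {0, 1, 2}
FOLLOW(S) = {$, 0}
FOLLOW(W) = {$, 0, 2}
FOLLOW(X) = {2}
FOLLOW(Y) = {2}
FOLLOW(Z) = {2}
Therefore, FOLLOW(Y) = {2}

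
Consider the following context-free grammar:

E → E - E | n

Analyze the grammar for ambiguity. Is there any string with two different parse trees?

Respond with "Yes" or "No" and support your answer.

Yes - the string 'n - n - n - n - n' has two distinct parse trees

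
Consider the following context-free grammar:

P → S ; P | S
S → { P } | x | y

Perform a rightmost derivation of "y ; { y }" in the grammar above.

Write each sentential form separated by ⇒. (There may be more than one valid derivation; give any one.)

P ⇒ S ; P ⇒ S ; S ⇒ S ; { P } ⇒ S ; { S } ⇒ S ; { y } ⇒ y ; { y }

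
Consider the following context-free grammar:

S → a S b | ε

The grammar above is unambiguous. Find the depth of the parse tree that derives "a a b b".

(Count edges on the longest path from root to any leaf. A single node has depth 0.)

3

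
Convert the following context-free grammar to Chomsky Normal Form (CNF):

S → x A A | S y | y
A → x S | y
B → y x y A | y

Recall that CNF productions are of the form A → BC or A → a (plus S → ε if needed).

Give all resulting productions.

TX → x; TY → y; S → y; A → y; B → y; S → TX X0; X0 → A A; S → S TY; A → TX S; B → TY X1; X1 → TX X2; X2 → TY A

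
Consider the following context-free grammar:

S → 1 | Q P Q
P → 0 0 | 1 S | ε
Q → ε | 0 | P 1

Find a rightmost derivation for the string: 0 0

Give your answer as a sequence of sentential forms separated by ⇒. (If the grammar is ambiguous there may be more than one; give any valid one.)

S ⇒ Q P Q ⇒ Q P ⇒ Q 0 0 ⇒ 0 0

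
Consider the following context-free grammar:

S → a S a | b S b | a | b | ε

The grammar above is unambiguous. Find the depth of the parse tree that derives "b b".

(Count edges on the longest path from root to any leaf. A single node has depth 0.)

2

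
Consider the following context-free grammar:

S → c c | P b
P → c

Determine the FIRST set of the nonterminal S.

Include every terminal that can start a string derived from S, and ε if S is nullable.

We compute FIRST(S) using the standard algorithm.
FIRST(P) = {c}
FIRST(S) = {c}
Therefore, FIRST(S) = {c}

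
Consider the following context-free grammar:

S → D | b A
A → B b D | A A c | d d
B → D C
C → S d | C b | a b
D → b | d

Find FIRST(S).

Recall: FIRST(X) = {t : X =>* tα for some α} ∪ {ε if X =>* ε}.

We compute FIRST(S) using the standard algorithm.
FIRST(A) = {b, d}
FIRST(B) = {b, d}
FIRST(C) = {a, b, d}
FIRST(D) = {b, d}
FIRST(S) = {b, d}
Therefore, FIRST(S) = {b, d}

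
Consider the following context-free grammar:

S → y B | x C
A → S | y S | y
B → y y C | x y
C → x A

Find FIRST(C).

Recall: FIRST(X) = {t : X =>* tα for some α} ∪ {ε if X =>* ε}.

We compute FIRST(C) using the standard algorithm.
FIRST(A) = {x, y}
FIRST(B) = {x, y}
FIRST(C) = {x}
FIRST(S) = {x, y}
Therefore, FIRST(C) = {x}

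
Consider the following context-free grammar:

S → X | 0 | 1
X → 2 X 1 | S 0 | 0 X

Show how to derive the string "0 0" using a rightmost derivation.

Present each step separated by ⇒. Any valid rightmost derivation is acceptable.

S ⇒ X ⇒ S 0 ⇒ 0 0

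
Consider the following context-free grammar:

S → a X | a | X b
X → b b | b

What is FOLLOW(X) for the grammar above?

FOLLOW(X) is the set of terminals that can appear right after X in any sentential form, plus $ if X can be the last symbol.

We compute FOLLOW(X) using the standard algorithm.
FOLLOW(S) starts with {$}.
FIRST(S) = {a, b}
FIRST(X) = {b}
FOLLOW(S) = {$}
FOLLOW(X) = {$, b}
Therefore, FOLLOW(X) = {$, b}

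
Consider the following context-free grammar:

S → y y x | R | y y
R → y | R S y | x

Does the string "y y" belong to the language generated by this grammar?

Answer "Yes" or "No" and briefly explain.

Yes - a valid derivation exists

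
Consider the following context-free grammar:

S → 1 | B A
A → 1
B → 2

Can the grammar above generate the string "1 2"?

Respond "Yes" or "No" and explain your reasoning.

No - no valid derivation exists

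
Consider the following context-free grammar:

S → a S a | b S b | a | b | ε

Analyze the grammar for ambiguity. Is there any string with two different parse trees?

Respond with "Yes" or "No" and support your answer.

No - the grammar is unambiguous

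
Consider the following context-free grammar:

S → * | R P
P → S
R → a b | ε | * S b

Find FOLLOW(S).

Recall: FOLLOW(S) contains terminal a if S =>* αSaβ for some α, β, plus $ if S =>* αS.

We compute FOLLOW(S) using the standard algorithm.
FOLLOW(S) starts with {$}.
FIRST(P) = {*, a}
FIRST(R) = {*, a, ε}
FIRST(S) = {*, a}
FOLLOW(P) = {$, b}
FOLLOW(R) = {*, a}
FOLLOW(S) = {$, b}
Therefore, FOLLOW(S) = {$, b}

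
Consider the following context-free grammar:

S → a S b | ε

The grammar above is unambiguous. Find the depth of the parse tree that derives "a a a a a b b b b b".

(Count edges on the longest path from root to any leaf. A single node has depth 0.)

6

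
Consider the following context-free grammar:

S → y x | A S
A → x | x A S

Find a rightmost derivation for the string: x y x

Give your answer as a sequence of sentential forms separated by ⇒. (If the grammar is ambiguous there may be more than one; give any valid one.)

S ⇒ A S ⇒ A y x ⇒ x y x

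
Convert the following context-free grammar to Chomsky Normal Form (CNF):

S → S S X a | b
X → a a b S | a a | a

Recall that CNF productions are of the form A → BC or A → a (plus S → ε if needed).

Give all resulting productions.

TA → a; S → b; TB → b; X → a; S → S X0; X0 → S X1; X1 → X TA; X → TA X2; X2 → TA X3; X3 → TB S; X → TA TA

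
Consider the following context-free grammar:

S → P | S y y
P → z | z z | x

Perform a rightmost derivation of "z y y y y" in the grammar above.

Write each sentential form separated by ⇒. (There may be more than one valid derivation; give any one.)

S ⇒ S y y ⇒ S y y y y ⇒ P y y y y ⇒ z y y y y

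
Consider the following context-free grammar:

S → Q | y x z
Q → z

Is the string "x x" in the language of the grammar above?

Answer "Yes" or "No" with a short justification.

No - no valid derivation exists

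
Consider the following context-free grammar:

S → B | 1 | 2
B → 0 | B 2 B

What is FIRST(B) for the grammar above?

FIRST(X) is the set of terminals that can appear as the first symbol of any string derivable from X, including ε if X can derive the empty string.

We compute FIRST(B) using the standard algorithm.
FIRST(B) = {0}
FIRST(S) = {0, 1, 2}
Therefore, FIRST(B) = {0}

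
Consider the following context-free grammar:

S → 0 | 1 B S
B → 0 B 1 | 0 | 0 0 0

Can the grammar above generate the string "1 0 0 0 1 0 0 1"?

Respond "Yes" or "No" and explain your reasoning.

No - no valid derivation exists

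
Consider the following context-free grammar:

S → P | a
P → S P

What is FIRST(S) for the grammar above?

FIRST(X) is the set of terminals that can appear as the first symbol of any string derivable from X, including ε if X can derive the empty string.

We compute FIRST(S) using the standard algorithm.
FIRST(P) = {a}
FIRST(S) = {a}
Therefore, FIRST(S) = {a}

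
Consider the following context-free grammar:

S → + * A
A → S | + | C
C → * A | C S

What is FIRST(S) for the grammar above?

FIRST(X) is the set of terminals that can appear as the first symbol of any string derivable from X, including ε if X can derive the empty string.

We compute FIRST(S) using the standard algorithm.
FIRST(A) = {*, +}
FIRST(C) = {*}
FIRST(S) = {+}
Therefore, FIRST(S) = {+}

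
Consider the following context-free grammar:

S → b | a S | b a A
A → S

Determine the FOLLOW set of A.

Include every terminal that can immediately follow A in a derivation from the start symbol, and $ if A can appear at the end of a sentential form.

We compute FOLLOW(A) using the standard algorithm.
FOLLOW(S) starts with {$}.
FIRST(A) = {a, b}
FIRST(S) = {a, b}
FOLLOW(A) = {$}
FOLLOW(S) = {$}
Therefore, FOLLOW(A) = {$}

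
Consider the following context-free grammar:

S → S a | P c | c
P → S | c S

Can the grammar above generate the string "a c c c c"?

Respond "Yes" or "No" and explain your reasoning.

No - no valid derivation exists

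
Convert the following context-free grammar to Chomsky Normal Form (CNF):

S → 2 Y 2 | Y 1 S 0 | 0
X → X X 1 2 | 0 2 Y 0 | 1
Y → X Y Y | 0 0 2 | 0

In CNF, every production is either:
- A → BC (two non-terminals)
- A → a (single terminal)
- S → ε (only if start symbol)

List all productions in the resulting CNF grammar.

T2 → 2; T1 → 1; T0 → 0; S → 0; X → 1; Y → 0; S → T2 X0; X0 → Y T2; S → Y X1; X1 → T1 X2; X2 → S T0; X → X X3; X3 → X X4; X4 → T1 T2; X → T0 X5; X5 → T2 X6; X6 → Y T0; Y → X X7; X7 → Y Y; Y → T0 X8; X8 → T0 T2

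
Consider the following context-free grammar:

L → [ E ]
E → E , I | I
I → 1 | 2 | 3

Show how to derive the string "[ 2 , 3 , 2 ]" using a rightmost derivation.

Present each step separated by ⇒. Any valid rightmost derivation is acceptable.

L ⇒ [ E ] ⇒ [ E , I ] ⇒ [ E , 2 ] ⇒ [ E , I , 2 ] ⇒ [ E , 3 , 2 ] ⇒ [ I , 3 , 2 ] ⇒ [ 2 , 3 , 2 ]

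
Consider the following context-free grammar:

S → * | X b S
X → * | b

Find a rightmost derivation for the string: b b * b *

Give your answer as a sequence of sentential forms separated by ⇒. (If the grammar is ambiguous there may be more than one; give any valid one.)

S ⇒ X b S ⇒ X b X b S ⇒ X b X b * ⇒ X b * b * ⇒ b b * b *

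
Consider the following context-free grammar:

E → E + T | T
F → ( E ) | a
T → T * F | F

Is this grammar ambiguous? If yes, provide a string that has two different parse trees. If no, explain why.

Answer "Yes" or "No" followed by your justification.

No - the grammar is unambiguous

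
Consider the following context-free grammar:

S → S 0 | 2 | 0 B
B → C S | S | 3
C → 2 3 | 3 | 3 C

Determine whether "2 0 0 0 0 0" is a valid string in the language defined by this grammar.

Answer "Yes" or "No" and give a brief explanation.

Yes - a valid derivation exists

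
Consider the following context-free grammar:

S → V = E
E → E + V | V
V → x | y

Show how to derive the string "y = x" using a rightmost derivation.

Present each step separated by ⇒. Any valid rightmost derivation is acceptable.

S ⇒ V = E ⇒ V = V ⇒ V = x ⇒ y = x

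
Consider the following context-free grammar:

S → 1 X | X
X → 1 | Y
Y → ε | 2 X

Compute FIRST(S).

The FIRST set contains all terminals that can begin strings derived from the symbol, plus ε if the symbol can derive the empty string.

We compute FIRST(S) using the standard algorithm.
FIRST(S) = {1, 2, ε}
FIRST(X) = {1, 2, ε}
FIRST(Y) = {2, ε}
Therefore, FIRST(S) = {1, 2, ε}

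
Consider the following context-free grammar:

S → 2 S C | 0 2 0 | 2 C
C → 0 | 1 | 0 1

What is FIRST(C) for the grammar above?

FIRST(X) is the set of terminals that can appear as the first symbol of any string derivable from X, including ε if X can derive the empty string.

We compute FIRST(C) using the standard algorithm.
FIRST(C) = {0, 1}
FIRST(S) = {0, 2}
Therefore, FIRST(C) = {0, 1}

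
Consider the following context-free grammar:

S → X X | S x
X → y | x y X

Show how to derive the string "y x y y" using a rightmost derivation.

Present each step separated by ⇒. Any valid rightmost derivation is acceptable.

S ⇒ X X ⇒ X x y X ⇒ X x y y ⇒ y x y y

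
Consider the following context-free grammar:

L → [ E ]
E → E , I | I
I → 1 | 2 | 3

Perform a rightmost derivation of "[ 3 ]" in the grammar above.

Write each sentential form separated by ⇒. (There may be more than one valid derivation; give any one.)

L ⇒ [ E ] ⇒ [ I ] ⇒ [ 3 ]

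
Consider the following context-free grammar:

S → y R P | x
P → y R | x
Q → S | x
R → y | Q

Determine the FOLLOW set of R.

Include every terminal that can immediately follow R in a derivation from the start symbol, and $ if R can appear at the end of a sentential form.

We compute FOLLOW(R) using the standard algorithm.
FOLLOW(S) starts with {$}.
FIRST(P) = {x, y}
FIRST(Q) = {x, y}
FIRST(R) = {x, y}
FIRST(S) = {x, y}
FOLLOW(P) = {$, x, y}
FOLLOW(Q) = {$, x, y}
FOLLOW(R) = {$, x, y}
FOLLOW(S) = {$, x, y}
Therefore, FOLLOW(R) = {$, x, y}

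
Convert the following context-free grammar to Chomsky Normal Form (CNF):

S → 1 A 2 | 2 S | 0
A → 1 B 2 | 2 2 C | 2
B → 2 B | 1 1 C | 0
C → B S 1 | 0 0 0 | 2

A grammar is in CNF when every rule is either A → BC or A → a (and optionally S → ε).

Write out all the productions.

T1 → 1; T2 → 2; S → 0; A → 2; B → 0; T0 → 0; C → 2; S → T1 X0; X0 → A T2; S → T2 S; A → T1 X1; X1 → B T2; A → T2 X2; X2 → T2 C; B → T2 B; B → T1 X3; X3 → T1 C; C → B X4; X4 → S T1; C → T0 X5; X5 → T0 T0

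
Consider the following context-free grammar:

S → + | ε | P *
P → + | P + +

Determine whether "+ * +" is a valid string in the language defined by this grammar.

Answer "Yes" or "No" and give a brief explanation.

No - no valid derivation exists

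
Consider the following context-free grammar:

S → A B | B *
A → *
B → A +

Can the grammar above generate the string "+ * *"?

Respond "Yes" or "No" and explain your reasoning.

No - no valid derivation exists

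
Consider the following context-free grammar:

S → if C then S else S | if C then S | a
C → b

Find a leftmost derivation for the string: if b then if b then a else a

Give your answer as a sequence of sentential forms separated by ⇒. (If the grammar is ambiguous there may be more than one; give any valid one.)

S ⇒ if C then S else S ⇒ if b then S else S ⇒ if b then if C then S else S ⇒ if b then if b then S else S ⇒ if b then if b then a else S ⇒ if b then if b then a else a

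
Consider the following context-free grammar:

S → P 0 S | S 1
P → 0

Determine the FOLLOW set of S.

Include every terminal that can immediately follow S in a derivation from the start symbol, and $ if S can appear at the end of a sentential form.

We compute FOLLOW(S) using the standard algorithm.
FOLLOW(S) starts with {$}.
FIRST(P) = {0}
FIRST(S) = {0}
FOLLOW(P) = {0}
FOLLOW(S) = {$, 1}
Therefore, FOLLOW(S) = {$, 1}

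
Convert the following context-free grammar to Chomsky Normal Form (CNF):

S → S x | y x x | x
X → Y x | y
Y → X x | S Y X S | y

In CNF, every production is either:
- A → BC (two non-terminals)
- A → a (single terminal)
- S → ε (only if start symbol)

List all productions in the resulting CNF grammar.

TX → x; TY → y; S → x; X → y; Y → y; S → S TX; S → TY X0; X0 → TX TX; X → Y TX; Y → X TX; Y → S X1; X1 → Y X2; X2 → X S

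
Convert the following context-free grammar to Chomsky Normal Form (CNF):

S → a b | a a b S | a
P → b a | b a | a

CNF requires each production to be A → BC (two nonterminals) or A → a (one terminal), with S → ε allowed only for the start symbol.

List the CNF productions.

TA → a; TB → b; S → a; P → a; S → TA TB; S → TA X0; X0 → TA X1; X1 → TB S; P → TB TA; P → TB TA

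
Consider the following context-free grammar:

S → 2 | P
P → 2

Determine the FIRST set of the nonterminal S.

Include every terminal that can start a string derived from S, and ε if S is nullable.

We compute FIRST(S) using the standard algorithm.
FIRST(P) = {2}
FIRST(S) = {2}
Therefore, FIRST(S) = {2}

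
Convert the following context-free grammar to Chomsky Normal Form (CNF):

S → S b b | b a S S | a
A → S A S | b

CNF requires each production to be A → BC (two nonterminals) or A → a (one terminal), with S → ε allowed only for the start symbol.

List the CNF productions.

TB → b; TA → a; S → a; A → b; S → S X0; X0 → TB TB; S → TB X1; X1 → TA X2; X2 → S S; A → S X3; X3 → A S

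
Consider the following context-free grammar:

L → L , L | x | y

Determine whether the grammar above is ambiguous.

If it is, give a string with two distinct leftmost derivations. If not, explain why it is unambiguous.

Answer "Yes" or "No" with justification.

Yes - the string 'y , x , x , y , y' has two distinct leftmost derivations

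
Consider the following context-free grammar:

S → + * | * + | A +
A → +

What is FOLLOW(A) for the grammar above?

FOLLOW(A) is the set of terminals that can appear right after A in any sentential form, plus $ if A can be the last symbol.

We compute FOLLOW(A) using the standard algorithm.
FOLLOW(S) starts with {$}.
FIRST(A) = {+}
FIRST(S) = {*, +}
FOLLOW(A) = {+}
FOLLOW(S) = {$}
Therefore, FOLLOW(A) = {+}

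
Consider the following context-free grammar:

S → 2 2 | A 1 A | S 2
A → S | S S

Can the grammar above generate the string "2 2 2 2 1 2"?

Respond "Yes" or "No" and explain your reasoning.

No - no valid derivation exists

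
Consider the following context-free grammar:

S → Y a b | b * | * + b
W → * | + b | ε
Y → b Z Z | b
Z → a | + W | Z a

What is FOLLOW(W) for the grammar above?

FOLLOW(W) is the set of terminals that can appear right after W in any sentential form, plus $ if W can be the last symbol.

We compute FOLLOW(W) using the standard algorithm.
FOLLOW(S) starts with {$}.
FIRST(S) = {*, b}
FIRST(W) = {*, +, ε}
FIRST(Y) = {b}
FIRST(Z) = {+, a}
FOLLOW(S) = {$}
FOLLOW(W) = {+, a}
FOLLOW(Y) = {a}
FOLLOW(Z) = {+, a}
Therefore, FOLLOW(W) = {+, a}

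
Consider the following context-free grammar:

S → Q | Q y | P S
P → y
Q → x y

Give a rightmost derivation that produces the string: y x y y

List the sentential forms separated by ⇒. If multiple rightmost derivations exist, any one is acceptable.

S ⇒ P S ⇒ P Q y ⇒ P x y y ⇒ y x y y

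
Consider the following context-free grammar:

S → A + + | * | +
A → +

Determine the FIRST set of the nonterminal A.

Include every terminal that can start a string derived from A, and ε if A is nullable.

We compute FIRST(A) using the standard algorithm.
FIRST(A) = {+}
FIRST(S) = {*, +}
Therefore, FIRST(A) = {+}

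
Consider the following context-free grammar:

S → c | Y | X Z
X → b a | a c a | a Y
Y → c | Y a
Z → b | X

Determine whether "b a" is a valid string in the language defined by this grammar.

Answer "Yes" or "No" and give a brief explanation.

No - no valid derivation exists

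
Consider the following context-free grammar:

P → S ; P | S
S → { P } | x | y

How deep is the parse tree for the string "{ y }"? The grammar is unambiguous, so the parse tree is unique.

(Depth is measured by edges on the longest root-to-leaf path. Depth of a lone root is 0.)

4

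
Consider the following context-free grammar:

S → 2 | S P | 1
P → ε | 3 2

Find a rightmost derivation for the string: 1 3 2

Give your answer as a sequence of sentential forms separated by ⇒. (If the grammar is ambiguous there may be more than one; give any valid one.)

S ⇒ S P ⇒ S 3 2 ⇒ 1 3 2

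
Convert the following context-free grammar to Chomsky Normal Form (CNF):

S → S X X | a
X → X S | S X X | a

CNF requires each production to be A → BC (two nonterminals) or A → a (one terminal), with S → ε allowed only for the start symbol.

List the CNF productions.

S → a; X → a; S → S X0; X0 → X X; X → X S; X → S X1; X1 → X X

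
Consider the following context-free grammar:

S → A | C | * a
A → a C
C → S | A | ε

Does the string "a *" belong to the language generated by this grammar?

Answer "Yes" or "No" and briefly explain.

No - no valid derivation exists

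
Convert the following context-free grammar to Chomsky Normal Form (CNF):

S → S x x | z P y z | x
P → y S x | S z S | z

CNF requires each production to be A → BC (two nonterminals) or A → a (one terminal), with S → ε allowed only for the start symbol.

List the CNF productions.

TX → x; TZ → z; TY → y; S → x; P → z; S → S X0; X0 → TX TX; S → TZ X1; X1 → P X2; X2 → TY TZ; P → TY X3; X3 → S TX; P → S X4; X4 → TZ S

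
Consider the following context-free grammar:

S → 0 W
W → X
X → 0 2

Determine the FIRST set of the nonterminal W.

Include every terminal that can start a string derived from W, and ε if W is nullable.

We compute FIRST(W) using the standard algorithm.
FIRST(S) = {0}
FIRST(W) = {0}
FIRST(X) = {0}
Therefore, FIRST(W) = {0}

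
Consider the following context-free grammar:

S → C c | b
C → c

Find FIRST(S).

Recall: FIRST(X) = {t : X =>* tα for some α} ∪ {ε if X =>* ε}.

We compute FIRST(S) using the standard algorithm.
FIRST(C) = {c}
FIRST(S) = {b, c}
Therefore, FIRST(S) = {b, c}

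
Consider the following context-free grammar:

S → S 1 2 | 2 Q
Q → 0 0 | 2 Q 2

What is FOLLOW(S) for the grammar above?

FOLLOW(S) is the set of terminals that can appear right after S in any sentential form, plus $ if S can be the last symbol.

We compute FOLLOW(S) using the standard algorithm.
FOLLOW(S) starts with {$}.
FIRST(Q) = {0, 2}
FIRST(S) = {2}
FOLLOW(Q) = {$, 1, 2}
FOLLOW(S) = {$, 1}
Therefore, FOLLOW(S) = {$, 1}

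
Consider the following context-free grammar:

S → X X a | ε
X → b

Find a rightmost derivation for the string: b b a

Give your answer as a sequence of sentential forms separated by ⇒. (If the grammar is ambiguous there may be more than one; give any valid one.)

S ⇒ X X a ⇒ X b a ⇒ b b a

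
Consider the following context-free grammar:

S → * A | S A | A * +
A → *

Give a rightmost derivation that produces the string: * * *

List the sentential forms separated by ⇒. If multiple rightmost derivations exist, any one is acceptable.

S ⇒ S A ⇒ S * ⇒ * A * ⇒ * * *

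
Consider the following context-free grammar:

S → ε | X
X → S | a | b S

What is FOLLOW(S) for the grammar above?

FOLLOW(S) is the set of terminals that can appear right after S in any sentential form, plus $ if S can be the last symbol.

We compute FOLLOW(S) using the standard algorithm.
FOLLOW(S) starts with {$}.
FIRST(S) = {a, b, ε}
FIRST(X) = {a, b, ε}
FOLLOW(S) = {$}
FOLLOW(X) = {$}
Therefore, FOLLOW(S) = {$}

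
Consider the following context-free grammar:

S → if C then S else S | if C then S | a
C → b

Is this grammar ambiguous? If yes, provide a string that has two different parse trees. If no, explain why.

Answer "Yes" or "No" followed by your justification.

Yes - the string 'if b then if b then if b then a else a else a' has two distinct leftmost derivations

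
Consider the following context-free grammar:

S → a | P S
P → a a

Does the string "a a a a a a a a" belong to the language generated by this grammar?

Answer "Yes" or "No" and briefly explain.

No - no valid derivation exists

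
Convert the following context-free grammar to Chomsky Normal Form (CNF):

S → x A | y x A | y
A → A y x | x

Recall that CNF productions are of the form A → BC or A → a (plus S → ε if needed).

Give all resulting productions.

TX → x; TY → y; S → y; A → x; S → TX A; S → TY X0; X0 → TX A; A → A X1; X1 → TY TX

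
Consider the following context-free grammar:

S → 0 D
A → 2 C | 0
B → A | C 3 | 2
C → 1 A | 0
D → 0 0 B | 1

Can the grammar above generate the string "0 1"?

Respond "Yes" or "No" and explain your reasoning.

Yes - a valid derivation exists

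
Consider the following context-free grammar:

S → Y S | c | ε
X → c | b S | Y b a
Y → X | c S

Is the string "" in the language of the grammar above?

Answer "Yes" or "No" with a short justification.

Yes - a valid derivation exists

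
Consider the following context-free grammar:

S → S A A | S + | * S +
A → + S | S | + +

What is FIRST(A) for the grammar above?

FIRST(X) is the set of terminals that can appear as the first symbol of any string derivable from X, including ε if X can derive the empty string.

We compute FIRST(A) using the standard algorithm.
FIRST(A) = {*, +}
FIRST(S) = {*}
Therefore, FIRST(A) = {*, +}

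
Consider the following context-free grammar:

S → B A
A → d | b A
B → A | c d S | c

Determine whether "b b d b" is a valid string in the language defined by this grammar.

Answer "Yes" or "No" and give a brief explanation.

No - no valid derivation exists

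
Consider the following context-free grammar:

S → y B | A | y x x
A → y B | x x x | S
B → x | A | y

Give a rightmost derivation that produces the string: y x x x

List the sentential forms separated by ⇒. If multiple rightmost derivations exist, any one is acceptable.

S ⇒ y B ⇒ y A ⇒ y x x x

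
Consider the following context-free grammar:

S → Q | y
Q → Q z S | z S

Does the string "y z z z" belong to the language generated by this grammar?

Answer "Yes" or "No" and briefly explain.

No - no valid derivation exists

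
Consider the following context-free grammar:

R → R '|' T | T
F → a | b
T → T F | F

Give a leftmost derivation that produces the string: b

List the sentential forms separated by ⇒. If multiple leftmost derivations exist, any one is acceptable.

R ⇒ T ⇒ F ⇒ b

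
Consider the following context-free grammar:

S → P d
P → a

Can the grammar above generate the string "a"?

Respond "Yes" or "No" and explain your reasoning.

No - no valid derivation exists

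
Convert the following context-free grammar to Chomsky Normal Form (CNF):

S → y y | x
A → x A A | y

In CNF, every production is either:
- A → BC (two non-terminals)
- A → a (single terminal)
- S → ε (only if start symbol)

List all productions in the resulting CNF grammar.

TY → y; S → x; TX → x; A → y; S → TY TY; A → TX X0; X0 → A A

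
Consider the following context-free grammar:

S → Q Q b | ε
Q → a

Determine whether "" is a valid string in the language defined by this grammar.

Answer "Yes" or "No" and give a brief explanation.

Yes - a valid derivation exists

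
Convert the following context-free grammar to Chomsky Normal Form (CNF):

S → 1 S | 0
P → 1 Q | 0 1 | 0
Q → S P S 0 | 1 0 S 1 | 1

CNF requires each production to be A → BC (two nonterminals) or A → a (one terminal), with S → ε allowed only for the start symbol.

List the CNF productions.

T1 → 1; S → 0; T0 → 0; P → 0; Q → 1; S → T1 S; P → T1 Q; P → T0 T1; Q → S X0; X0 → P X1; X1 → S T0; Q → T1 X2; X2 → T0 X3; X3 → S T1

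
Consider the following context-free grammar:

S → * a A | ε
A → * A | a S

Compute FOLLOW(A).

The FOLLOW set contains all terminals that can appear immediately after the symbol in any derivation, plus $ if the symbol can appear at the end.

We compute FOLLOW(A) using the standard algorithm.
FOLLOW(S) starts with {$}.
FIRST(A) = {*, a}
FIRST(S) = {*, ε}
FOLLOW(A) = {$}
FOLLOW(S) = {$}
Therefore, FOLLOW(A) = {$}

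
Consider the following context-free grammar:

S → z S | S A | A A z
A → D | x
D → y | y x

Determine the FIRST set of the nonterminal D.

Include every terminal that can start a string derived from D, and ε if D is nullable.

We compute FIRST(D) using the standard algorithm.
FIRST(A) = {x, y}
FIRST(D) = {y}
FIRST(S) = {x, y, z}
Therefore, FIRST(D) = {y}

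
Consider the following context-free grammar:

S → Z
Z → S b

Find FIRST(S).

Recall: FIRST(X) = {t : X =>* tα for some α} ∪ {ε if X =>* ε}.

We compute FIRST(S) using the standard algorithm.
FIRST(S) = {}
FIRST(Z) = {}
Therefore, FIRST(S) = {}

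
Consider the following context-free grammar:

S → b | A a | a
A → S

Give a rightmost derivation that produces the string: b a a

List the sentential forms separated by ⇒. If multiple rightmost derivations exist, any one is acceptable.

S ⇒ A a ⇒ S a ⇒ A a a ⇒ S a a ⇒ b a a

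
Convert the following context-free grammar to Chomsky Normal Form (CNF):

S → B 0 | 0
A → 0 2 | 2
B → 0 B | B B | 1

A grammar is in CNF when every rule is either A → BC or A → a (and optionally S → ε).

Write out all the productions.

T0 → 0; S → 0; T2 → 2; A → 2; B → 1; S → B T0; A → T0 T2; B → T0 B; B → B B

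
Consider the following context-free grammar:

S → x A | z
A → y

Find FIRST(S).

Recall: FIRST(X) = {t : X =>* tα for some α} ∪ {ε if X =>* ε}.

We compute FIRST(S) using the standard algorithm.
FIRST(A) = {y}
FIRST(S) = {x, z}
Therefore, FIRST(S) = {x, z}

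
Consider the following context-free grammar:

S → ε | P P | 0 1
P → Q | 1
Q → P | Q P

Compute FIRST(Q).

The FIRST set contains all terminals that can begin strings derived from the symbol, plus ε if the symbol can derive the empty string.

We compute FIRST(Q) using the standard algorithm.
FIRST(P) = {1}
FIRST(Q) = {1}
FIRST(S) = {0, 1, ε}
Therefore, FIRST(Q) = {1}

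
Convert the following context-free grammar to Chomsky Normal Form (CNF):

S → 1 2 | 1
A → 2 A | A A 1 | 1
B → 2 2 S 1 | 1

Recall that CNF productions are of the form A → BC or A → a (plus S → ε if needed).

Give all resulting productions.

T1 → 1; T2 → 2; S → 1; A → 1; B → 1; S → T1 T2; A → T2 A; A → A X0; X0 → A T1; B → T2 X1; X1 → T2 X2; X2 → S T1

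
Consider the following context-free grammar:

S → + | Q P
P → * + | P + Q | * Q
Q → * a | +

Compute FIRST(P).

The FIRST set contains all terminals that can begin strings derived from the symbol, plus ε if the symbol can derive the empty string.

We compute FIRST(P) using the standard algorithm.
FIRST(P) = {*}
FIRST(Q) = {*, +}
FIRST(S) = {*, +}
Therefore, FIRST(P) = {*}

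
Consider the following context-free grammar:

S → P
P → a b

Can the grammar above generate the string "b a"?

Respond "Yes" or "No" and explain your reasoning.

No - no valid derivation exists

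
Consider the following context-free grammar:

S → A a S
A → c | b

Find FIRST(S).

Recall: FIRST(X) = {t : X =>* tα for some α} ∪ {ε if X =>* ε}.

We compute FIRST(S) using the standard algorithm.
FIRST(A) = {b, c}
FIRST(S) = {b, c}
Therefore, FIRST(S) = {b, c}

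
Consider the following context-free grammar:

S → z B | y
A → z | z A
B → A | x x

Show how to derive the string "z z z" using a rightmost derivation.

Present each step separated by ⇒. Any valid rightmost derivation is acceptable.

S ⇒ z B ⇒ z A ⇒ z z A ⇒ z z z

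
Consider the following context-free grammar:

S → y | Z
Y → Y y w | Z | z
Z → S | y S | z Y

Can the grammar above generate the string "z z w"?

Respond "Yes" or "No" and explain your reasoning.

No - no valid derivation exists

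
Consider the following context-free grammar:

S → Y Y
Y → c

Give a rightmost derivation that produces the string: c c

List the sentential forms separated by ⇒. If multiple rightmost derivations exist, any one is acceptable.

S ⇒ Y Y ⇒ Y c ⇒ c c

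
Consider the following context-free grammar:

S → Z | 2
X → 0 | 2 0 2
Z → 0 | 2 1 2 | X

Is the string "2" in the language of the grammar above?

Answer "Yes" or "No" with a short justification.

Yes - a valid derivation exists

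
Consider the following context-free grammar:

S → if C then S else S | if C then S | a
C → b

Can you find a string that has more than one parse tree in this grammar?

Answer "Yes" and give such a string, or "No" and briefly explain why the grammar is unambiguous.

Yes - the string 'if b then if b then a else a' has two distinct parse trees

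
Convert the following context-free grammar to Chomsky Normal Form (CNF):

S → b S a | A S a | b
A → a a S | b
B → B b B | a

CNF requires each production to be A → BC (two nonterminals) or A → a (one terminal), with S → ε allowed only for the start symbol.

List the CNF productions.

TB → b; TA → a; S → b; A → b; B → a; S → TB X0; X0 → S TA; S → A X1; X1 → S TA; A → TA X2; X2 → TA S; B → B X3; X3 → TB B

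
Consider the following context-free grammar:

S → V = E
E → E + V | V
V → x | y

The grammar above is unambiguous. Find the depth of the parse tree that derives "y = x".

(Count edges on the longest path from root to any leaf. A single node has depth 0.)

3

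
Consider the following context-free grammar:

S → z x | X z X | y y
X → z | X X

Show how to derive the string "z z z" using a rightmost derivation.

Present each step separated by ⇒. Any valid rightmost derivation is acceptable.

S ⇒ X z X ⇒ X z z ⇒ z z z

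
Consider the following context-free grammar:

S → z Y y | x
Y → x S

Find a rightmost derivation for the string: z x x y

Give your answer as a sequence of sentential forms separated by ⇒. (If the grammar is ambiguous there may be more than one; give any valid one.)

S ⇒ z Y y ⇒ z x S y ⇒ z x x y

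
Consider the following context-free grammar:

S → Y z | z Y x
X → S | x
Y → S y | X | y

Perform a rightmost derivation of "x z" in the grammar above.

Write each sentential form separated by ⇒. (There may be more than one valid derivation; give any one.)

S ⇒ Y z ⇒ X z ⇒ x z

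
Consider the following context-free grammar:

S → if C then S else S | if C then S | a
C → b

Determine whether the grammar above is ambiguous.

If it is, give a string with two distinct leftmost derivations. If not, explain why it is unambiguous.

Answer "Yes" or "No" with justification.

Yes - the string 'if b then if b then if b then a else a else a' has two distinct leftmost derivations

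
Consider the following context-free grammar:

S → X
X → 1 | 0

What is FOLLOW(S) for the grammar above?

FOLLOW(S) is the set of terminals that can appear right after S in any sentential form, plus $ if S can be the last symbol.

We compute FOLLOW(S) using the standard algorithm.
FOLLOW(S) starts with {$}.
FIRST(S) = {0, 1}
FIRST(X) = {0, 1}
FOLLOW(S) = {$}
FOLLOW(X) = {$}
Therefore, FOLLOW(S) = {$}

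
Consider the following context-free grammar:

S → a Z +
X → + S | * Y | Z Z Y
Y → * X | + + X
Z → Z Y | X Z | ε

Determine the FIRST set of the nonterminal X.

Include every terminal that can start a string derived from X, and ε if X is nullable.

We compute FIRST(X) using the standard algorithm.
FIRST(S) = {a}
FIRST(X) = {*, +}
FIRST(Y) = {*, +}
FIRST(Z) = {*, +, ε}
Therefore, FIRST(X) = {*, +}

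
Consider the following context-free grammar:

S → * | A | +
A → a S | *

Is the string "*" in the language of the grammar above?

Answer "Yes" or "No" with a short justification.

Yes - a valid derivation exists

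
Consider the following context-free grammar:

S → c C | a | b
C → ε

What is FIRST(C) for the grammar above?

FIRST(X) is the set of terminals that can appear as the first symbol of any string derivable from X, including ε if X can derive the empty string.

We compute FIRST(C) using the standard algorithm.
FIRST(C) = {ε}
FIRST(S) = {a, b, c}
Therefore, FIRST(C) = {ε}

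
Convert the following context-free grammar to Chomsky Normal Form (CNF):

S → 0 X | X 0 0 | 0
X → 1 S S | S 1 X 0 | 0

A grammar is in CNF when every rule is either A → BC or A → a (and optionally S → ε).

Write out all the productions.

T0 → 0; S → 0; T1 → 1; X → 0; S → T0 X; S → X X0; X0 → T0 T0; X → T1 X1; X1 → S S; X → S X2; X2 → T1 X3; X3 → X T0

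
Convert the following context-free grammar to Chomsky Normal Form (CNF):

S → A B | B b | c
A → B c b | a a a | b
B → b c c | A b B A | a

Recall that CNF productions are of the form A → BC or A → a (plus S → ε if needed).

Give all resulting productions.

TB → b; S → c; TC → c; TA → a; A → b; B → a; S → A B; S → B TB; A → B X0; X0 → TC TB; A → TA X1; X1 → TA TA; B → TB X2; X2 → TC TC; B → A X3; X3 → TB X4; X4 → B A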